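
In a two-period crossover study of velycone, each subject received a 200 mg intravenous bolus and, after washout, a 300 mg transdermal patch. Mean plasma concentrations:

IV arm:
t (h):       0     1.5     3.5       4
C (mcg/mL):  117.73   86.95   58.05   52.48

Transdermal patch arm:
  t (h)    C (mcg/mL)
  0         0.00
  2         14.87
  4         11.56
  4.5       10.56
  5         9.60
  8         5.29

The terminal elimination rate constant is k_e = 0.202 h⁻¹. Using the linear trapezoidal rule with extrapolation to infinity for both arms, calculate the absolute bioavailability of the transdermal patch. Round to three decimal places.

Trapezoidal AUC_0→4 (IV):
  [0→1.5]: (117.73+86.95)/2 × 1.5 = 153.51
  [1.5→3.5]: (86.95+58.05)/2 × 2 = 145.0
  [3.5→4]: (58.05+52.48)/2 × 0.5 = 27.6325
  Sum = 326.1425 mcg/mL·h
IV tail: 52.48/0.202 = 259.802; AUC_iv,0→∞ = 326.1425 + 259.802 = 585.9445 mcg/mL·h
Trapezoidal AUC_0→8 (transdermal patch):
  [0→2]: (0.00+14.87)/2 × 2 = 14.87
  [2→4]: (14.87+11.56)/2 × 2 = 26.43
  [4→4.5]: (11.56+10.56)/2 × 0.5 = 5.53
  [4.5→5]: (10.56+9.60)/2 × 0.5 = 5.04
  [5→8]: (9.60+5.29)/2 × 3 = 22.335
  Sum = 74.205 mcg/mL·h
transdermal patch tail: 5.29/0.202 = 26.188; AUC_ev,0→∞ = 74.205 + 26.188 = 100.393 mcg/mL·h
F = (AUC_ev/D_ev)/(AUC_iv/D_iv) = (100.393/300)/(585.9445/200) = 0.334643/2.9297225 = 0.1142

F = 0.114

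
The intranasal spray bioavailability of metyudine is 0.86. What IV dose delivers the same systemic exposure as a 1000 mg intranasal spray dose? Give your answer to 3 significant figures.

Systemic exposure from an extravascular dose = F × D_ev, so the equivalent IV dose is F × D_ev.
D_iv = F × D_ev = 0.86 × 1000 = 860 mg

D_iv = 860 mg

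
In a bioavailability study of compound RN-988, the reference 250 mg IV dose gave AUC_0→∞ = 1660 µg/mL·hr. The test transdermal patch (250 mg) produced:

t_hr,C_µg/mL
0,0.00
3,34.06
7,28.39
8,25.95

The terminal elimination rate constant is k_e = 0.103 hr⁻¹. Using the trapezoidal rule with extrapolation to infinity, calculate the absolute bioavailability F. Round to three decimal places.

Trapezoidal AUC_0→8 (transdermal patch):
  [0→3]: (0.00+34.06)/2 × 3 = 51.09
  [3→7]: (34.06+28.39)/2 × 4 = 124.9
  [7→8]: (28.39+25.95)/2 × 1 = 27.17
  Sum = 203.16 µg/mL·hr
Tail: C_last/k_e = 25.95/0.103 = 251.942
AUC_0→∞ (transdermal patch) = 203.16 + 251.942 = 455.102 µg/mL·hr
F = (AUC_ev/D_ev)/(AUC_iv/D_iv) = (455.102/250)/(1660/250) = 1.820408/6.64 = 0.2742

F = 0.274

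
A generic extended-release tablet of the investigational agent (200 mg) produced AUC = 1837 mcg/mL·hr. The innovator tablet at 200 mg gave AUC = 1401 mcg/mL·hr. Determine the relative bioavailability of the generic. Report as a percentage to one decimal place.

F_rel = 131.1%

F_rel = (AUC_test/D_test) / (AUC_ref/D_ref)
      = (1837/200) / (1401/200)
      = 9.185 / 7.005 = 1.3112 = 131.12%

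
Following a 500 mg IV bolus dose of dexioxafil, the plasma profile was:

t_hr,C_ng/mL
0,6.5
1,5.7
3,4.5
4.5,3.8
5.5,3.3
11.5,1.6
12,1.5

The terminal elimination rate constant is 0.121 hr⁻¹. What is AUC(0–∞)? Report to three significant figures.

Trapezoidal AUC_0→12:
  [0→1]: (6.5+5.7)/2 × 1 = 6.1
  [1→3]: (5.7+4.5)/2 × 2 = 10.2
  [3→4.5]: (4.5+3.8)/2 × 1.5 = 6.225
  [4.5→5.5]: (3.8+3.3)/2 × 1 = 3.55
  [5.5→11.5]: (3.3+1.6)/2 × 6 = 14.7
  [11.5→12]: (1.6+1.5)/2 × 0.5 = 0.775
  Sum = 41.55 ng/mL·hr
Extrapolated tail: C_last / k_e = 1.5 / 0.121 = 12.397
AUC_0→∞ = 41.55 + 12.397 = 53.947 ng/mL·hr

AUC = 53.9 ng/mL·hr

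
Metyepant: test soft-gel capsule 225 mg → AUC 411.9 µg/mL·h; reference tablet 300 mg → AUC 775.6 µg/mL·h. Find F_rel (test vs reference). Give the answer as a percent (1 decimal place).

F_rel = 70.8%

F_rel = (AUC_test/D_test) / (AUC_ref/D_ref)
      = (411.9/225) / (775.6/300)
      = 1.83067 / 2.58533 = 0.7081 = 70.81%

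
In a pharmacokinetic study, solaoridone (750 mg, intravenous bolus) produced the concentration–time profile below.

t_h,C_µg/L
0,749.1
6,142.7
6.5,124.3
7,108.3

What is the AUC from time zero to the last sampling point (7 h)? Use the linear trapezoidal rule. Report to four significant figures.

Trapezoidal AUC_0→7:
  [0→6]: (749.1+142.7)/2 × 6 = 2675.4
  [6→6.5]: (142.7+124.3)/2 × 0.5 = 66.75
  [6.5→7]: (124.3+108.3)/2 × 0.5 = 58.15
  Sum = 2800.3 µg/L·h

AUC = 2800 µg/L·h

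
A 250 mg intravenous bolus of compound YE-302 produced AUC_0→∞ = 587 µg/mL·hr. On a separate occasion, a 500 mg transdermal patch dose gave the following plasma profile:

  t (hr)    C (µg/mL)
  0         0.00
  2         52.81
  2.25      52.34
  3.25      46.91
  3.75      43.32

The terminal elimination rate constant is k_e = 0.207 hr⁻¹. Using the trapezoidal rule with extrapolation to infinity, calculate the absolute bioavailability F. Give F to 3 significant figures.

Trapezoidal AUC_0→3.75 (transdermal patch):
  [0→2]: (0.00+52.81)/2 × 2 = 52.81
  [2→2.25]: (52.81+52.34)/2 × 0.25 = 13.14375
  [2.25→3.25]: (52.34+46.91)/2 × 1 = 49.625
  [3.25→3.75]: (46.91+43.32)/2 × 0.5 = 22.5575
  Sum = 138.13625 µg/mL·hr
Tail: C_last/k_e = 43.32/0.207 = 209.275
AUC_0→∞ (transdermal patch) = 138.13625 + 209.275 = 347.41125 µg/mL·hr
F = (AUC_ev/D_ev)/(AUC_iv/D_iv) = (347.41125/500)/(587/250) = 0.6948225/2.348 = 0.2959

F = 0.296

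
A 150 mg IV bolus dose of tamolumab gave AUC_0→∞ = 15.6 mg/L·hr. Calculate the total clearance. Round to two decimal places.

CL = Dose_iv / AUC_0→∞
   = 150 / 15.6 = 9.61538 L/hr

CL = 9.62 L/hr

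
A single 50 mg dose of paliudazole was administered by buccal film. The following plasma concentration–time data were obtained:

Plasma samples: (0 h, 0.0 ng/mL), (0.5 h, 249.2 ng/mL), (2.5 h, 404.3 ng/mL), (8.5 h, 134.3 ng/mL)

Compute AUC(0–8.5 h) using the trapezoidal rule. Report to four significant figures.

Trapezoidal AUC_0→8.5:
  [0→0.5]: (0.0+249.2)/2 × 0.5 = 62.3
  [0.5→2.5]: (249.2+404.3)/2 × 2 = 653.5
  [2.5→8.5]: (404.3+134.3)/2 × 6 = 1615.8
  Sum = 2331.6 ng/mL·h

AUC = 2332 ng/mL·h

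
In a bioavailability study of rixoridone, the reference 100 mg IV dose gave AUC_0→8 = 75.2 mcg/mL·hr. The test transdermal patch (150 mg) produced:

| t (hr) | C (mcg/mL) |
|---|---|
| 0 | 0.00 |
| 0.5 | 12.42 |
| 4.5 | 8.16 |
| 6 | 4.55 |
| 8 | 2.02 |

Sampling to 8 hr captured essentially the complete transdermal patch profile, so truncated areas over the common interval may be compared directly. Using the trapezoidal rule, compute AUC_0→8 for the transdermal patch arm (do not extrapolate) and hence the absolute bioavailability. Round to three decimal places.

F = 0.535

Trapezoidal AUC_0→8 (transdermal patch):
  [0→0.5]: (0.00+12.42)/2 × 0.5 = 3.105
  [0.5→4.5]: (12.42+8.16)/2 × 4 = 41.16
  [4.5→6]: (8.16+4.55)/2 × 1.5 = 9.5325
  [6→8]: (4.55+2.02)/2 × 2 = 6.57
  Sum = 60.3675 mcg/mL·hr
F = (AUC_ev/D_ev)/(AUC_iv/D_iv) = (60.3675/150)/(75.2/100) = 0.40245/0.752 = 0.5352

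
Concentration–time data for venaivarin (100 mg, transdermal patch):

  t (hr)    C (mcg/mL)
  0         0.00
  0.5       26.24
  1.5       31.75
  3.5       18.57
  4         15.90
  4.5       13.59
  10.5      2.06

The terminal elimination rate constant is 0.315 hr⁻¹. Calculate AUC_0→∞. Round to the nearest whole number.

Trapezoidal AUC_0→10.5:
  [0→0.5]: (0.00+26.24)/2 × 0.5 = 6.56
  [0.5→1.5]: (26.24+31.75)/2 × 1 = 28.995
  [1.5→3.5]: (31.75+18.57)/2 × 2 = 50.32
  [3.5→4]: (18.57+15.90)/2 × 0.5 = 8.6175
  [4→4.5]: (15.90+13.59)/2 × 0.5 = 7.3725
  [4.5→10.5]: (13.59+2.06)/2 × 6 = 46.95
  Sum = 148.815 mcg/mL·hr
Extrapolated tail: C_last / k_e = 2.06 / 0.315 = 6.540
AUC_0→∞ = 148.815 + 6.540 = 155.355 mcg/mL·hr

AUC = 155 mcg/mL·hr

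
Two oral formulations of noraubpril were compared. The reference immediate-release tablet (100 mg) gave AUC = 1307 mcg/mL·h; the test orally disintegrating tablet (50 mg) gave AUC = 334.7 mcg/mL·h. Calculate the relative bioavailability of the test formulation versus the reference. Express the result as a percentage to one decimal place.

F_rel = 51.2%

F_rel = (AUC_test/D_test) / (AUC_ref/D_ref)
      = (334.7/50) / (1307/100)
      = 6.694 / 13.07 = 0.5122 = 51.22%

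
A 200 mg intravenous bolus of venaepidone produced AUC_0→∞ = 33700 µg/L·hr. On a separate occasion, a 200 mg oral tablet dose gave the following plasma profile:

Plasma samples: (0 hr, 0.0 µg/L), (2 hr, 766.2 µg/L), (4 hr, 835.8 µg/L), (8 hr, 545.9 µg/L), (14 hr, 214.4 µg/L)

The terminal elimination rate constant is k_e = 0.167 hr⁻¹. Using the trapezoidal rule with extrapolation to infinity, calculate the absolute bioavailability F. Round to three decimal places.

Trapezoidal AUC_0→14 (oral tablet):
  [0→2]: (0.0+766.2)/2 × 2 = 766.2
  [2→4]: (766.2+835.8)/2 × 2 = 1602.0
  [4→8]: (835.8+545.9)/2 × 4 = 2763.4
  [8→14]: (545.9+214.4)/2 × 6 = 2280.9
  Sum = 7412.5 µg/L·hr
Tail: C_last/k_e = 214.4/0.167 = 1283.832
AUC_0→∞ (oral tablet) = 7412.5 + 1283.832 = 8696.332 µg/L·hr
F = (AUC_ev/D_ev)/(AUC_iv/D_iv) = (8696.332/200)/(33700/200) = 43.48166/168.5 = 0.2581

F = 0.258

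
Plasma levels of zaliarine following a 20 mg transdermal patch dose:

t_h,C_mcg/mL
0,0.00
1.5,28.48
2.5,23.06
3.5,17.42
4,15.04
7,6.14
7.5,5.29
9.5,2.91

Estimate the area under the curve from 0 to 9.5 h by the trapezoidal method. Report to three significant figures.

AUC = 118 mcg/mL·h

Trapezoidal AUC_0→9.5:
  [0→1.5]: (0.00+28.48)/2 × 1.5 = 21.36
  [1.5→2.5]: (28.48+23.06)/2 × 1 = 25.77
  [2.5→3.5]: (23.06+17.42)/2 × 1 = 20.24
  [3.5→4]: (17.42+15.04)/2 × 0.5 = 8.115
  [4→7]: (15.04+6.14)/2 × 3 = 31.77
  [7→7.5]: (6.14+5.29)/2 × 0.5 = 2.8575
  [7.5→9.5]: (5.29+2.91)/2 × 2 = 8.2
  Sum = 118.3125 mcg/mL·h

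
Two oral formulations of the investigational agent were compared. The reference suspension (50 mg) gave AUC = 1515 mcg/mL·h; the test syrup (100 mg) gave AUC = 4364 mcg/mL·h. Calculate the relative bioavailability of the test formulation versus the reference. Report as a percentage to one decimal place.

F_rel = (AUC_test/D_test) / (AUC_ref/D_ref)
      = (4364/100) / (1515/50)
      = 43.64 / 30.3 = 1.4403 = 144.03%

F_rel = 144.0%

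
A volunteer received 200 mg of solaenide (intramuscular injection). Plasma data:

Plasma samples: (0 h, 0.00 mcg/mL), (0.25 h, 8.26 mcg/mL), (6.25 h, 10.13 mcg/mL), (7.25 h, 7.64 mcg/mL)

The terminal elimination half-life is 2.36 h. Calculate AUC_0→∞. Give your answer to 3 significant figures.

AUC = 91.1 mcg/mL·h

Trapezoidal AUC_0→7.25:
  [0→0.25]: (0.00+8.26)/2 × 0.25 = 1.0325
  [0.25→6.25]: (8.26+10.13)/2 × 6 = 55.17
  [6.25→7.25]: (10.13+7.64)/2 × 1 = 8.885
  Sum = 65.0875 mcg/mL·h
k_e = ln2 / t½ = 0.693147 / 2.36 = 0.2937 h^-1
Extrapolated tail: C_last / k_e = 7.64 / 0.2937 = 26.013
AUC_0→∞ = 65.0875 + 26.013 = 91.1005 mcg/mL·h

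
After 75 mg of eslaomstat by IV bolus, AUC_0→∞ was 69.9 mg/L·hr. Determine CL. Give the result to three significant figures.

CL = 1.07 L/hr

CL = Dose_iv / AUC_0→∞
   = 75 / 69.9 = 1.07296 L/hr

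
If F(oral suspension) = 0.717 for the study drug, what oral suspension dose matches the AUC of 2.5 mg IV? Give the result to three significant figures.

For equal systemic exposure: F × D_ev = D_iv
D_ev = D_iv / F = 2.5 / 0.717 = 3.48675 mg

D_oral = 3.49 mg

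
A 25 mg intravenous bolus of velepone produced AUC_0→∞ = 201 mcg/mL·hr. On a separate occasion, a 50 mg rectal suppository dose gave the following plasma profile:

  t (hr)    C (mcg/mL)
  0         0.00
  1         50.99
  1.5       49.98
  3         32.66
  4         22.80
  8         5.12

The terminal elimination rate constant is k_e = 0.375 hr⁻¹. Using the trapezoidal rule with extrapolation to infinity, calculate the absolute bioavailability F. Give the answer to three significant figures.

Trapezoidal AUC_0→8 (rectal suppository):
  [0→1]: (0.00+50.99)/2 × 1 = 25.495
  [1→1.5]: (50.99+49.98)/2 × 0.5 = 25.2425
  [1.5→3]: (49.98+32.66)/2 × 1.5 = 61.98
  [3→4]: (32.66+22.80)/2 × 1 = 27.73
  [4→8]: (22.80+5.12)/2 × 4 = 55.84
  Sum = 196.2875 mcg/mL·hr
Tail: C_last/k_e = 5.12/0.375 = 13.653
AUC_0→∞ (rectal suppository) = 196.2875 + 13.653 = 209.9405 mcg/mL·hr
F = (AUC_ev/D_ev)/(AUC_iv/D_iv) = (209.9405/50)/(201/25) = 4.19881/8.04 = 0.5222

F = 0.522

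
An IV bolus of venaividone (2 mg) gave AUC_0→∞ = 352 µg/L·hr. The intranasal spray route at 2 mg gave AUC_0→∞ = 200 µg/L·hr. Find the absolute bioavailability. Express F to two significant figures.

F = 0.57

F = (AUC_ev / D_ev) / (AUC_iv / D_iv)
  = (200/2) / (352/2)
  = 100 / 176 = 0.5682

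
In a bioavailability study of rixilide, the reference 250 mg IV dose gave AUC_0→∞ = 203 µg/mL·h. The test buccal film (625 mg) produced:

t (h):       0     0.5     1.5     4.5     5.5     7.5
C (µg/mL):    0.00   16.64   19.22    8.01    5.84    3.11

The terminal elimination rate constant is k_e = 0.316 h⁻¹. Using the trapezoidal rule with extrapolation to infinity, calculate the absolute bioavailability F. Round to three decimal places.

Trapezoidal AUC_0→7.5 (buccal film):
  [0→0.5]: (0.00+16.64)/2 × 0.5 = 4.16
  [0.5→1.5]: (16.64+19.22)/2 × 1 = 17.93
  [1.5→4.5]: (19.22+8.01)/2 × 3 = 40.845
  [4.5→5.5]: (8.01+5.84)/2 × 1 = 6.925
  [5.5→7.5]: (5.84+3.11)/2 × 2 = 8.95
  Sum = 78.81 µg/mL·h
Tail: C_last/k_e = 3.11/0.316 = 9.842
AUC_0→∞ (buccal film) = 78.81 + 9.842 = 88.652 µg/mL·h
F = (AUC_ev/D_ev)/(AUC_iv/D_iv) = (88.652/625)/(203/250) = 0.1418432/0.812 = 0.1747

F = 0.175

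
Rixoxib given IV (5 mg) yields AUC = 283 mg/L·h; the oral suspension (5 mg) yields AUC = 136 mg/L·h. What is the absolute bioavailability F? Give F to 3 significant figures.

F = (AUC_ev / D_ev) / (AUC_iv / D_iv)
  = (136/5) / (283/5)
  = 27.2 / 56.6 = 0.4806

F = 0.481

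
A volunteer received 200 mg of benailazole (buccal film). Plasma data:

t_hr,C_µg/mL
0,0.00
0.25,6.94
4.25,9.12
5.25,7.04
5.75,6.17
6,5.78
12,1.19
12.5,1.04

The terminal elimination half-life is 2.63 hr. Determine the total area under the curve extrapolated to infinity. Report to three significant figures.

Trapezoidal AUC_0→12.5:
  [0→0.25]: (0.00+6.94)/2 × 0.25 = 0.8675
  [0.25→4.25]: (6.94+9.12)/2 × 4 = 32.12
  [4.25→5.25]: (9.12+7.04)/2 × 1 = 8.08
  [5.25→5.75]: (7.04+6.17)/2 × 0.5 = 3.3025
  [5.75→6]: (6.17+5.78)/2 × 0.25 = 1.49375
  [6→12]: (5.78+1.19)/2 × 6 = 20.91
  [12→12.5]: (1.19+1.04)/2 × 0.5 = 0.5575
  Sum = 67.33125 µg/mL·hr
k_e = ln2 / t½ = 0.693147 / 2.63 = 0.2636 hr^-1
Extrapolated tail: C_last / k_e = 1.04 / 0.2636 = 3.945
AUC_0→∞ = 67.33125 + 3.945 = 71.27625 µg/mL·hr

AUC = 71.3 µg/mL·hr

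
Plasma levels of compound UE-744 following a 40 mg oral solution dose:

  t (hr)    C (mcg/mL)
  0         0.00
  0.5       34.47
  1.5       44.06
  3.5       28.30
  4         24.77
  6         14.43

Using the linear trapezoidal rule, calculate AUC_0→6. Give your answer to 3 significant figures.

AUC = 173 mcg/mL·hr

Trapezoidal AUC_0→6:
  [0→0.5]: (0.00+34.47)/2 × 0.5 = 8.6175
  [0.5→1.5]: (34.47+44.06)/2 × 1 = 39.265
  [1.5→3.5]: (44.06+28.30)/2 × 2 = 72.36
  [3.5→4]: (28.30+24.77)/2 × 0.5 = 13.2675
  [4→6]: (24.77+14.43)/2 × 2 = 39.2
  Sum = 172.71 mcg/mL·hr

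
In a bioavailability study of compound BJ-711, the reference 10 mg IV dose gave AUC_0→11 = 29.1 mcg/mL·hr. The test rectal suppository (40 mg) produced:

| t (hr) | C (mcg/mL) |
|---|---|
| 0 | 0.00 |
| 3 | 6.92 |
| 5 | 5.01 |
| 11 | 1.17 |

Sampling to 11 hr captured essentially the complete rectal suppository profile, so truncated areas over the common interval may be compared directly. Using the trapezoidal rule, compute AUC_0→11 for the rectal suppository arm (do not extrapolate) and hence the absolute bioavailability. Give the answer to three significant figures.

Trapezoidal AUC_0→11 (rectal suppository):
  [0→3]: (0.00+6.92)/2 × 3 = 10.38
  [3→5]: (6.92+5.01)/2 × 2 = 11.93
  [5→11]: (5.01+1.17)/2 × 6 = 18.54
  Sum = 40.85 mcg/mL·hr
F = (AUC_ev/D_ev)/(AUC_iv/D_iv) = (40.85/40)/(29.1/10) = 1.02125/2.91 = 0.3509

F = 0.351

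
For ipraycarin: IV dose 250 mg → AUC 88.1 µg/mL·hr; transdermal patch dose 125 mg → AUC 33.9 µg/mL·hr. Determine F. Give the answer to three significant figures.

F = (AUC_ev / D_ev) / (AUC_iv / D_iv)
  = (33.9/125) / (88.1/250)
  = 0.2712 / 0.3524 = 0.7696

F = 0.770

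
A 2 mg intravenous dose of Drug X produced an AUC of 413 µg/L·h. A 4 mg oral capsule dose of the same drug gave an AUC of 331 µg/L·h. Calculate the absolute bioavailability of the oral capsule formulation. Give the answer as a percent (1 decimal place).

F = (AUC_ev / D_ev) / (AUC_iv / D_iv)
  = (331/4) / (413/2)
  = 82.75 / 206.5 = 0.4007
  = 40.07%

F = 40.1%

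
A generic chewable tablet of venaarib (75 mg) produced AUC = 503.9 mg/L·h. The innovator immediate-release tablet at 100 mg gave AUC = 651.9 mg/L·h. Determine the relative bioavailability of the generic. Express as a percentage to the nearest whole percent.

F_rel = (AUC_test/D_test) / (AUC_ref/D_ref)
      = (503.9/75) / (651.9/100)
      = 6.71867 / 6.519 = 1.0306 = 103.06%

F_rel = 103%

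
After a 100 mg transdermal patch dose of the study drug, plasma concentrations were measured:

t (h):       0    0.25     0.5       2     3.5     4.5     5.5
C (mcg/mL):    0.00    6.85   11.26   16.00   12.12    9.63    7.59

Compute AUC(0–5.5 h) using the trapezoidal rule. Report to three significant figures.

Trapezoidal AUC_0→5.5:
  [0→0.25]: (0.00+6.85)/2 × 0.25 = 0.85625
  [0.25→0.5]: (6.85+11.26)/2 × 0.25 = 2.26375
  [0.5→2]: (11.26+16.00)/2 × 1.5 = 20.445
  [2→3.5]: (16.00+12.12)/2 × 1.5 = 21.09
  [3.5→4.5]: (12.12+9.63)/2 × 1 = 10.875
  [4.5→5.5]: (9.63+7.59)/2 × 1 = 8.61
  Sum = 64.14 mcg/mL·h

AUC = 64.1 mcg/mL·h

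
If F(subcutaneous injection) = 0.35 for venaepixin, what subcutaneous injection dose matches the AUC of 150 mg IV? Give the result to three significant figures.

For equal systemic exposure: F × D_ev = D_iv
D_ev = D_iv / F = 150 / 0.35 = 428.571 mg

D_subcutaneous = 429 mg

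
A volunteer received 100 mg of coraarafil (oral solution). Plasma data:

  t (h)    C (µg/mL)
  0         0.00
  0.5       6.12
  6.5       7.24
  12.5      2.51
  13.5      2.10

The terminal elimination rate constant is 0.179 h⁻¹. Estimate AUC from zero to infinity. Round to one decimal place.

AUC = 84.9 µg/mL·h

Trapezoidal AUC_0→13.5:
  [0→0.5]: (0.00+6.12)/2 × 0.5 = 1.53
  [0.5→6.5]: (6.12+7.24)/2 × 6 = 40.08
  [6.5→12.5]: (7.24+2.51)/2 × 6 = 29.25
  [12.5→13.5]: (2.51+2.10)/2 × 1 = 2.305
  Sum = 73.165 µg/mL·h
Extrapolated tail: C_last / k_e = 2.10 / 0.179 = 11.732
AUC_0→∞ = 73.165 + 11.732 = 84.897 µg/mL·h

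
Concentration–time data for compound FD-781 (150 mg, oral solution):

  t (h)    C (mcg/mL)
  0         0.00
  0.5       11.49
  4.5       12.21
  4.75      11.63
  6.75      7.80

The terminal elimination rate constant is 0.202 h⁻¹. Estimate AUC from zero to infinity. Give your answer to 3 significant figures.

Trapezoidal AUC_0→6.75:
  [0→0.5]: (0.00+11.49)/2 × 0.5 = 2.8725
  [0.5→4.5]: (11.49+12.21)/2 × 4 = 47.4
  [4.5→4.75]: (12.21+11.63)/2 × 0.25 = 2.98
  [4.75→6.75]: (11.63+7.80)/2 × 2 = 19.43
  Sum = 72.6825 mcg/mL·h
Extrapolated tail: C_last / k_e = 7.80 / 0.202 = 38.614
AUC_0→∞ = 72.6825 + 38.614 = 111.2965 mcg/mL·h

AUC = 111 mcg/mL·h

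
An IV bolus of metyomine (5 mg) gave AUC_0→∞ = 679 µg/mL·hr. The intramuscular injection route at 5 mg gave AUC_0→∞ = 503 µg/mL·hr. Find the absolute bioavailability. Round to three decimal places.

F = 0.741

F = (AUC_ev / D_ev) / (AUC_iv / D_iv)
  = (503/5) / (679/5)
  = 100.6 / 135.8 = 0.7408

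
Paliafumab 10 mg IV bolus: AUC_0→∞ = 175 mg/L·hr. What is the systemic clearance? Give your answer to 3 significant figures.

CL = 0.0571 L/hr

CL = Dose_iv / AUC_0→∞
   = 10 / 175 = 0.0571429 L/hr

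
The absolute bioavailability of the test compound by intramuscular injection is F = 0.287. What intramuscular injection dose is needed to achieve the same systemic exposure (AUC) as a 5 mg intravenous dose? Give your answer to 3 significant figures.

For equal systemic exposure: F × D_ev = D_iv
D_ev = D_iv / F = 5 / 0.287 = 17.4216 mg

D_intramuscular = 17.4 mg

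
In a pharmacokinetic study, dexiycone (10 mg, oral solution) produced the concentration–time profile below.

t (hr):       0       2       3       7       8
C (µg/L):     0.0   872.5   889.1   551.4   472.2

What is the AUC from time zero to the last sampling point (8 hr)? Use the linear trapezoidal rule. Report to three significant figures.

Trapezoidal AUC_0→8:
  [0→2]: (0.0+872.5)/2 × 2 = 872.5
  [2→3]: (872.5+889.1)/2 × 1 = 880.8
  [3→7]: (889.1+551.4)/2 × 4 = 2881.0
  [7→8]: (551.4+472.2)/2 × 1 = 511.8
  Sum = 5146.1 µg/L·hr

AUC = 5150 µg/L·hr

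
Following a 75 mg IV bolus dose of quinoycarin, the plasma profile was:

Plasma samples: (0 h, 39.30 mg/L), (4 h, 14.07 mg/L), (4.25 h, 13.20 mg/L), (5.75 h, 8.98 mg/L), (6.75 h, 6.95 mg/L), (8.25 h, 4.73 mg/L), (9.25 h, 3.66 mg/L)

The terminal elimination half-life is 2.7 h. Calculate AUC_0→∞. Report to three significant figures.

AUC = 162 mg/L·h

Trapezoidal AUC_0→9.25:
  [0→4]: (39.30+14.07)/2 × 4 = 106.74
  [4→4.25]: (14.07+13.20)/2 × 0.25 = 3.40875
  [4.25→5.75]: (13.20+8.98)/2 × 1.5 = 16.635
  [5.75→6.75]: (8.98+6.95)/2 × 1 = 7.965
  [6.75→8.25]: (6.95+4.73)/2 × 1.5 = 8.76
  [8.25→9.25]: (4.73+3.66)/2 × 1 = 4.195
  Sum = 147.70375 mg/L·h
k_e = ln2 / t½ = 0.693147 / 2.7 = 0.2567 h^-1
Extrapolated tail: C_last / k_e = 3.66 / 0.2567 = 14.258
AUC_0→∞ = 147.70375 + 14.258 = 161.96175 mg/L·h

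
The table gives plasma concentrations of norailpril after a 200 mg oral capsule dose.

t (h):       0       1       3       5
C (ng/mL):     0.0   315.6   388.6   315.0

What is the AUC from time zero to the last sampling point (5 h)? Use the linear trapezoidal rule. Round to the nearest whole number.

Trapezoidal AUC_0→5:
  [0→1]: (0.0+315.6)/2 × 1 = 157.8
  [1→3]: (315.6+388.6)/2 × 2 = 704.2
  [3→5]: (388.6+315.0)/2 × 2 = 703.6
  Sum = 1565.6 ng/mL·h

AUC = 1566 ng/mL·h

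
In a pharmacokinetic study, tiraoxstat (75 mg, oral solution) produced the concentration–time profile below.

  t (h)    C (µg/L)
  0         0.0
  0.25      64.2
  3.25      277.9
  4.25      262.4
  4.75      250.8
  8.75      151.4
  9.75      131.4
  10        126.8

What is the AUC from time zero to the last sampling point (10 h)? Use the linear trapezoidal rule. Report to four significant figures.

AUC = 1898 µg/L·h

Trapezoidal AUC_0→10:
  [0→0.25]: (0.0+64.2)/2 × 0.25 = 8.025
  [0.25→3.25]: (64.2+277.9)/2 × 3 = 513.15
  [3.25→4.25]: (277.9+262.4)/2 × 1 = 270.15
  [4.25→4.75]: (262.4+250.8)/2 × 0.5 = 128.3
  [4.75→8.75]: (250.8+151.4)/2 × 4 = 804.4
  [8.75→9.75]: (151.4+131.4)/2 × 1 = 141.4
  [9.75→10]: (131.4+126.8)/2 × 0.25 = 32.275
  Sum = 1897.7 µg/L·h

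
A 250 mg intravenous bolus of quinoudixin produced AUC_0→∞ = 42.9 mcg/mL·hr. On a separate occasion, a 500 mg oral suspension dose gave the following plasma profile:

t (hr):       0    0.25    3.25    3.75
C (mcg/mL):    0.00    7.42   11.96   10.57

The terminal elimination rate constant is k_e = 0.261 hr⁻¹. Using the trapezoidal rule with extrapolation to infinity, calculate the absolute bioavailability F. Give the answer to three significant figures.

Trapezoidal AUC_0→3.75 (oral suspension):
  [0→0.25]: (0.00+7.42)/2 × 0.25 = 0.9275
  [0.25→3.25]: (7.42+11.96)/2 × 3 = 29.07
  [3.25→3.75]: (11.96+10.57)/2 × 0.5 = 5.6325
  Sum = 35.63 mcg/mL·hr
Tail: C_last/k_e = 10.57/0.261 = 40.498
AUC_0→∞ (oral suspension) = 35.63 + 40.498 = 76.128 mcg/mL·hr
F = (AUC_ev/D_ev)/(AUC_iv/D_iv) = (76.128/500)/(42.9/250) = 0.152256/0.1716 = 0.8873

F = 0.887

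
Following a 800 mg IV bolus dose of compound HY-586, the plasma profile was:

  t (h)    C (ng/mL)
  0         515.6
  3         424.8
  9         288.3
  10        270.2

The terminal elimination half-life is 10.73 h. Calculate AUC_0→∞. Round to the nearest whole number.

AUC = 8012 ng/mL·h

Trapezoidal AUC_0→10:
  [0→3]: (515.6+424.8)/2 × 3 = 1410.6
  [3→9]: (424.8+288.3)/2 × 6 = 2139.3
  [9→10]: (288.3+270.2)/2 × 1 = 279.25
  Sum = 3829.15 ng/mL·h
k_e = ln2 / t½ = 0.693147 / 10.73 = 0.0646 h^-1
Extrapolated tail: C_last / k_e = 270.2 / 0.0646 = 4182.663
AUC_0→∞ = 3829.15 + 4182.663 = 8011.813 ng/mL·h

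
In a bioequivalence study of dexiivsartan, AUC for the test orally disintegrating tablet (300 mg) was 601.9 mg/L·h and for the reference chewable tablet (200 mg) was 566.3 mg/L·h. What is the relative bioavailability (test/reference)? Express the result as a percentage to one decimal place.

F_rel = 70.9%

F_rel = (AUC_test/D_test) / (AUC_ref/D_ref)
      = (601.9/300) / (566.3/200)
      = 2.00633 / 2.8315 = 0.7086 = 70.86%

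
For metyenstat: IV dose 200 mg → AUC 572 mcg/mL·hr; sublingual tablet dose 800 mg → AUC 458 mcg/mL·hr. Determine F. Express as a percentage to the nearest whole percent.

F = (AUC_ev / D_ev) / (AUC_iv / D_iv)
  = (458/800) / (572/200)
  = 0.5725 / 2.86 = 0.2002
  = 20.02%

F = 20%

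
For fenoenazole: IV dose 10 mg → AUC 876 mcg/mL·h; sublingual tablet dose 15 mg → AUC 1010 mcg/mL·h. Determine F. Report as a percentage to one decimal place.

F = (AUC_ev / D_ev) / (AUC_iv / D_iv)
  = (1010/15) / (876/10)
  = 67.3333 / 87.6 = 0.7686
  = 76.86%

F = 76.9%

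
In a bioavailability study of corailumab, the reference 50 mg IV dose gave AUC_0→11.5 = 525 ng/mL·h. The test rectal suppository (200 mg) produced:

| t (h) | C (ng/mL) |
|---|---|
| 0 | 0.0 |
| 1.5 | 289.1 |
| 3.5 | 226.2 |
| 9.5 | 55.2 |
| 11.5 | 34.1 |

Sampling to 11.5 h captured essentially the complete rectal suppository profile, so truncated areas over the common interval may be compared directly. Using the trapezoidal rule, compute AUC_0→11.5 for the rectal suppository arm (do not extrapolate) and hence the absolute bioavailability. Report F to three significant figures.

F = 0.793

Trapezoidal AUC_0→11.5 (rectal suppository):
  [0→1.5]: (0.0+289.1)/2 × 1.5 = 216.825
  [1.5→3.5]: (289.1+226.2)/2 × 2 = 515.3
  [3.5→9.5]: (226.2+55.2)/2 × 6 = 844.2
  [9.5→11.5]: (55.2+34.1)/2 × 2 = 89.3
  Sum = 1665.625 ng/mL·h
F = (AUC_ev/D_ev)/(AUC_iv/D_iv) = (1665.625/200)/(525/50) = 8.328125/10.5 = 0.7932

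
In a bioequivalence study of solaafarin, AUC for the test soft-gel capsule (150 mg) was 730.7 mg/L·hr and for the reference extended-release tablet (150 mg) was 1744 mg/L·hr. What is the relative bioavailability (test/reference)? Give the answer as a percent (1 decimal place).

F_rel = 41.9%

F_rel = (AUC_test/D_test) / (AUC_ref/D_ref)
      = (730.7/150) / (1744/150)
      = 4.87133 / 11.6267 = 0.4190 = 41.90%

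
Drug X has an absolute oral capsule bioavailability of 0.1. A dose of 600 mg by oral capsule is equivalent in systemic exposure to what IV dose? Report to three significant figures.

D_iv = 60.0 mg

Systemic exposure from an extravascular dose = F × D_ev, so the equivalent IV dose is F × D_ev.
D_iv = F × D_ev = 0.1 × 600 = 60 mg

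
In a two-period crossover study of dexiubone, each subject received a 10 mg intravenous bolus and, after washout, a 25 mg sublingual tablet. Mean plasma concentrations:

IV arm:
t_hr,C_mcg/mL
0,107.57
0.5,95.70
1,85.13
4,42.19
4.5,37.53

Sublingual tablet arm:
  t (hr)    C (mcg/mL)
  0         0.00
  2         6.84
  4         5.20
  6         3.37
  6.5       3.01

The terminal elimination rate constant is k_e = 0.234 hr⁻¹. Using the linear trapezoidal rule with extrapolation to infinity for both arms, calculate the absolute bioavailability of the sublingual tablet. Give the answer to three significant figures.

F = 0.0359

Trapezoidal AUC_0→4.5 (IV):
  [0→0.5]: (107.57+95.70)/2 × 0.5 = 50.8175
  [0.5→1]: (95.70+85.13)/2 × 0.5 = 45.2075
  [1→4]: (85.13+42.19)/2 × 3 = 190.98
  [4→4.5]: (42.19+37.53)/2 × 0.5 = 19.93
  Sum = 306.935 mcg/mL·hr
IV tail: 37.53/0.234 = 160.385; AUC_iv,0→∞ = 306.935 + 160.385 = 467.32 mcg/mL·hr
Trapezoidal AUC_0→6.5 (sublingual tablet):
  [0→2]: (0.00+6.84)/2 × 2 = 6.84
  [2→4]: (6.84+5.20)/2 × 2 = 12.04
  [4→6]: (5.20+3.37)/2 × 2 = 8.57
  [6→6.5]: (3.37+3.01)/2 × 0.5 = 1.595
  Sum = 29.045 mcg/mL·hr
sublingual tablet tail: 3.01/0.234 = 12.863; AUC_ev,0→∞ = 29.045 + 12.863 = 41.908 mcg/mL·hr
F = (AUC_ev/D_ev)/(AUC_iv/D_iv) = (41.908/25)/(467.32/10) = 1.67632/46.732 = 0.0359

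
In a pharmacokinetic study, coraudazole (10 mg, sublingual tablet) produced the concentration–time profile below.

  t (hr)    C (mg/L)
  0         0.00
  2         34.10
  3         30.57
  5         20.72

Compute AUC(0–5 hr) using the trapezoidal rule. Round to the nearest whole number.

Trapezoidal AUC_0→5:
  [0→2]: (0.00+34.10)/2 × 2 = 34.1
  [2→3]: (34.10+30.57)/2 × 1 = 32.335
  [3→5]: (30.57+20.72)/2 × 2 = 51.29
  Sum = 117.725 mg/L·hr

AUC = 118 mg/L·hr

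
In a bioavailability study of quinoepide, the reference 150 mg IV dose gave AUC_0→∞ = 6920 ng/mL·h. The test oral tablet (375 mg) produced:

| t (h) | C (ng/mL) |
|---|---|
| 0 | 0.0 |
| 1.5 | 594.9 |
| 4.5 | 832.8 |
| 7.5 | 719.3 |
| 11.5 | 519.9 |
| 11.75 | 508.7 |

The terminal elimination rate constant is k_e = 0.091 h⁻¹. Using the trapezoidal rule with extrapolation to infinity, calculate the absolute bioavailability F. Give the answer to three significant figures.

Trapezoidal AUC_0→11.75 (oral tablet):
  [0→1.5]: (0.0+594.9)/2 × 1.5 = 446.175
  [1.5→4.5]: (594.9+832.8)/2 × 3 = 2141.55
  [4.5→7.5]: (832.8+719.3)/2 × 3 = 2328.15
  [7.5→11.5]: (719.3+519.9)/2 × 4 = 2478.4
  [11.5→11.75]: (519.9+508.7)/2 × 0.25 = 128.575
  Sum = 7522.85 ng/mL·h
Tail: C_last/k_e = 508.7/0.091 = 5590.110
AUC_0→∞ (oral tablet) = 7522.85 + 5590.110 = 13112.96 ng/mL·h
F = (AUC_ev/D_ev)/(AUC_iv/D_iv) = (13112.96/375)/(6920/150) = 34.9679/46.1333 = 0.7580

F = 0.758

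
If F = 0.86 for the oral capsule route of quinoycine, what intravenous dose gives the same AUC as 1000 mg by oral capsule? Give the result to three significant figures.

D_iv = 860 mg

Systemic exposure from an extravascular dose = F × D_ev, so the equivalent IV dose is F × D_ev.
D_iv = F × D_ev = 0.86 × 1000 = 860 mg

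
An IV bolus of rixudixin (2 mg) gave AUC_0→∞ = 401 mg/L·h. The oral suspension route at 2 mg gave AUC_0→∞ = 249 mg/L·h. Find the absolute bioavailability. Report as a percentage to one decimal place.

F = 62.1%

F = (AUC_ev / D_ev) / (AUC_iv / D_iv)
  = (249/2) / (401/2)
  = 124.5 / 200.5 = 0.6209
  = 62.09%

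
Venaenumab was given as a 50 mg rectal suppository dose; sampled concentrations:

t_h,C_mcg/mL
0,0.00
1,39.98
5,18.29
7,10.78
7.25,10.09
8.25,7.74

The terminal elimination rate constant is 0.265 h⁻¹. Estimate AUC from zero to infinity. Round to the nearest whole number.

Trapezoidal AUC_0→8.25:
  [0→1]: (0.00+39.98)/2 × 1 = 19.99
  [1→5]: (39.98+18.29)/2 × 4 = 116.54
  [5→7]: (18.29+10.78)/2 × 2 = 29.07
  [7→7.25]: (10.78+10.09)/2 × 0.25 = 2.60875
  [7.25→8.25]: (10.09+7.74)/2 × 1 = 8.915
  Sum = 177.12375 mcg/mL·h
Extrapolated tail: C_last / k_e = 7.74 / 0.265 = 29.208
AUC_0→∞ = 177.12375 + 29.208 = 206.33175 mcg/mL·h

AUC = 206 mcg/mL·h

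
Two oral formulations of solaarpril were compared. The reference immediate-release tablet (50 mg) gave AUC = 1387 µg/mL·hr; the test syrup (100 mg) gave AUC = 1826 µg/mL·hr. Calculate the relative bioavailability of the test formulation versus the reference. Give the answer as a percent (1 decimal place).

F_rel = 65.8%

F_rel = (AUC_test/D_test) / (AUC_ref/D_ref)
      = (1826/100) / (1387/50)
      = 18.26 / 27.74 = 0.6583 = 65.83%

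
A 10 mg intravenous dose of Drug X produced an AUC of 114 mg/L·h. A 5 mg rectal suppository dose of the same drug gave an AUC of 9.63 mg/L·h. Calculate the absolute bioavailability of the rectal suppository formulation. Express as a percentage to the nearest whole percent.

F = (AUC_ev / D_ev) / (AUC_iv / D_iv)
  = (9.63/5) / (114/10)
  = 1.926 / 11.4 = 0.1689
  = 16.89%

F = 17%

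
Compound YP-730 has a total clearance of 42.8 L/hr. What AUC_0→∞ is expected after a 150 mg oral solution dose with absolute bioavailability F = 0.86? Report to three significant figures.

AUC_0→∞ = F × Dose / CL
        = 0.86 × 150 / 42.8 = 3.01402 mg/L·hr

AUC = 3.01 mg/L·hr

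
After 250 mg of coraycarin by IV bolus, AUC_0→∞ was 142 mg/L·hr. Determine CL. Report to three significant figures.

CL = 1.76 L/hr

CL = Dose_iv / AUC_0→∞
   = 250 / 142 = 1.76056 L/hr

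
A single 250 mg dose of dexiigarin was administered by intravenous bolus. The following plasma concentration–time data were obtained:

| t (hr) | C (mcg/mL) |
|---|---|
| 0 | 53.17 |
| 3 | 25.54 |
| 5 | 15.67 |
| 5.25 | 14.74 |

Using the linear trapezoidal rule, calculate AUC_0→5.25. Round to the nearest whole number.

AUC = 163 mcg/mL·hr

Trapezoidal AUC_0→5.25:
  [0→3]: (53.17+25.54)/2 × 3 = 118.065
  [3→5]: (25.54+15.67)/2 × 2 = 41.21
  [5→5.25]: (15.67+14.74)/2 × 0.25 = 3.80125
  Sum = 163.07625 mcg/mL·hr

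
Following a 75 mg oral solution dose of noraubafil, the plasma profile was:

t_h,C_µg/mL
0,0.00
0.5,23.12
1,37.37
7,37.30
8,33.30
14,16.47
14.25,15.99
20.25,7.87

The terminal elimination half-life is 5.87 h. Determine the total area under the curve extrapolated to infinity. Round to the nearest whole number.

Trapezoidal AUC_0→20.25:
  [0→0.5]: (0.00+23.12)/2 × 0.5 = 5.78
  [0.5→1]: (23.12+37.37)/2 × 0.5 = 15.1225
  [1→7]: (37.37+37.30)/2 × 6 = 224.01
  [7→8]: (37.30+33.30)/2 × 1 = 35.3
  [8→14]: (33.30+16.47)/2 × 6 = 149.31
  [14→14.25]: (16.47+15.99)/2 × 0.25 = 4.0575
  [14.25→20.25]: (15.99+7.87)/2 × 6 = 71.58
  Sum = 505.16 µg/mL·h
k_e = ln2 / t½ = 0.693147 / 5.87 = 0.1181 h^-1
Extrapolated tail: C_last / k_e = 7.87 / 0.1181 = 66.638
AUC_0→∞ = 505.16 + 66.638 = 571.798 µg/mL·h

AUC = 572 µg/mL·h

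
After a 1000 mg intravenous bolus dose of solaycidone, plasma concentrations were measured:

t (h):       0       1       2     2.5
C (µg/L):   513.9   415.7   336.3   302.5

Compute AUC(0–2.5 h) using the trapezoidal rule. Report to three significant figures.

Trapezoidal AUC_0→2.5:
  [0→1]: (513.9+415.7)/2 × 1 = 464.8
  [1→2]: (415.7+336.3)/2 × 1 = 376.0
  [2→2.5]: (336.3+302.5)/2 × 0.5 = 159.7
  Sum = 1000.5 µg/L·h

AUC = 1000 µg/L·h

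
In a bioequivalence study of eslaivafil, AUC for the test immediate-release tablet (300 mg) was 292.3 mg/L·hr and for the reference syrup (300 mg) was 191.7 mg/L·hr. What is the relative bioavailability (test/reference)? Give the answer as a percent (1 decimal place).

F_rel = (AUC_test/D_test) / (AUC_ref/D_ref)
      = (292.3/300) / (191.7/300)
      = 0.974333 / 0.639 = 1.5248 = 152.48%

F_rel = 152.5%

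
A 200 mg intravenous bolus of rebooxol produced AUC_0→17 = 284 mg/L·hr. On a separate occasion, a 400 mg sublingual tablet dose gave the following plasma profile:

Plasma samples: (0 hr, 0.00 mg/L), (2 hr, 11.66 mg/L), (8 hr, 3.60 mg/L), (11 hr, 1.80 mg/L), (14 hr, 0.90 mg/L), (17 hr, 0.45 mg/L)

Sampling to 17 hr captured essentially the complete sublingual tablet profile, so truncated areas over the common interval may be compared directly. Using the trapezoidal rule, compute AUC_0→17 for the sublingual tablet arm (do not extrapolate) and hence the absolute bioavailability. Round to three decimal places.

F = 0.126

Trapezoidal AUC_0→17 (sublingual tablet):
  [0→2]: (0.00+11.66)/2 × 2 = 11.66
  [2→8]: (11.66+3.60)/2 × 6 = 45.78
  [8→11]: (3.60+1.80)/2 × 3 = 8.1
  [11→14]: (1.80+0.90)/2 × 3 = 4.05
  [14→17]: (0.90+0.45)/2 × 3 = 2.025
  Sum = 71.615 mg/L·hr
F = (AUC_ev/D_ev)/(AUC_iv/D_iv) = (71.615/400)/(284/200) = 0.1790375/1.42 = 0.1261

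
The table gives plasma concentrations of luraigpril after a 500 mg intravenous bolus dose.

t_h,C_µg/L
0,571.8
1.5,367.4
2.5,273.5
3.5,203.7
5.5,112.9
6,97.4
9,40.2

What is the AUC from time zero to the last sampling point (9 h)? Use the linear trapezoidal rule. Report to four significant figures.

AUC = 1839 µg/L·h

Trapezoidal AUC_0→9:
  [0→1.5]: (571.8+367.4)/2 × 1.5 = 704.4
  [1.5→2.5]: (367.4+273.5)/2 × 1 = 320.45
  [2.5→3.5]: (273.5+203.7)/2 × 1 = 238.6
  [3.5→5.5]: (203.7+112.9)/2 × 2 = 316.6
  [5.5→6]: (112.9+97.4)/2 × 0.5 = 52.575
  [6→9]: (97.4+40.2)/2 × 3 = 206.4
  Sum = 1839.025 µg/L·h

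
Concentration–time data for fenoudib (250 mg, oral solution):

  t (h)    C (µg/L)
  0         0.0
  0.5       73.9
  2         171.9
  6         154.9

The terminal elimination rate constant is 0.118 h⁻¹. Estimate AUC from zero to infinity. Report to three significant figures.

AUC = 2170 µg/L·h

Trapezoidal AUC_0→6:
  [0→0.5]: (0.0+73.9)/2 × 0.5 = 18.475
  [0.5→2]: (73.9+171.9)/2 × 1.5 = 184.35
  [2→6]: (171.9+154.9)/2 × 4 = 653.6
  Sum = 856.425 µg/L·h
Extrapolated tail: C_last / k_e = 154.9 / 0.118 = 1312.712
AUC_0→∞ = 856.425 + 1312.712 = 2169.137 µg/L·h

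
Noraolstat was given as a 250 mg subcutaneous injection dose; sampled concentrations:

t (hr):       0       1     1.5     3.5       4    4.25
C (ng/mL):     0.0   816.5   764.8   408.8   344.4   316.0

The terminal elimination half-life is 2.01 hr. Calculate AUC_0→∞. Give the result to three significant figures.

AUC = 3160 ng/mL·hr

Trapezoidal AUC_0→4.25:
  [0→1]: (0.0+816.5)/2 × 1 = 408.25
  [1→1.5]: (816.5+764.8)/2 × 0.5 = 395.325
  [1.5→3.5]: (764.8+408.8)/2 × 2 = 1173.6
  [3.5→4]: (408.8+344.4)/2 × 0.5 = 188.3
  [4→4.25]: (344.4+316.0)/2 × 0.25 = 82.55
  Sum = 2248.025 ng/mL·hr
k_e = ln2 / t½ = 0.693147 / 2.01 = 0.3448 hr^-1
Extrapolated tail: C_last / k_e = 316.0 / 0.3448 = 916.473
AUC_0→∞ = 2248.025 + 916.473 = 3164.498 ng/mL·hr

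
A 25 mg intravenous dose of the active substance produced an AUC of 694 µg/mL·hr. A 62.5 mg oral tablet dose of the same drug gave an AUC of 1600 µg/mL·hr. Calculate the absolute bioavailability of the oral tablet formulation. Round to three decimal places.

F = (AUC_ev / D_ev) / (AUC_iv / D_iv)
  = (1600/62.5) / (694/25)
  = 25.6 / 27.76 = 0.9222

F = 0.922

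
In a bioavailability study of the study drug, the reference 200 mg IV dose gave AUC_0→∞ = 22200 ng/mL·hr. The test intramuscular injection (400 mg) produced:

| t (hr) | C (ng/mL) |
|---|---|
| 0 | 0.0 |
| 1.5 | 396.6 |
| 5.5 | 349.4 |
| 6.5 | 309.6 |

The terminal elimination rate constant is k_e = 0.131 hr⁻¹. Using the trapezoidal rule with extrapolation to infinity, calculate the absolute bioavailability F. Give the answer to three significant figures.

Trapezoidal AUC_0→6.5 (intramuscular injection):
  [0→1.5]: (0.0+396.6)/2 × 1.5 = 297.45
  [1.5→5.5]: (396.6+349.4)/2 × 4 = 1492.0
  [5.5→6.5]: (349.4+309.6)/2 × 1 = 329.5
  Sum = 2118.95 ng/mL·hr
Tail: C_last/k_e = 309.6/0.131 = 2363.359
AUC_0→∞ (intramuscular injection) = 2118.95 + 2363.359 = 4482.309 ng/mL·hr
F = (AUC_ev/D_ev)/(AUC_iv/D_iv) = (4482.309/400)/(22200/200) = 11.2058/111 = 0.1010

F = 0.101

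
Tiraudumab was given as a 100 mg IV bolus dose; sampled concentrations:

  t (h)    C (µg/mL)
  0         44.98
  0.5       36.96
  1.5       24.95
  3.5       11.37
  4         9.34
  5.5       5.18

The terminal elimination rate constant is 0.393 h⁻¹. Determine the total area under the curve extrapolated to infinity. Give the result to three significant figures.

Trapezoidal AUC_0→5.5:
  [0→0.5]: (44.98+36.96)/2 × 0.5 = 20.485
  [0.5→1.5]: (36.96+24.95)/2 × 1 = 30.955
  [1.5→3.5]: (24.95+11.37)/2 × 2 = 36.32
  [3.5→4]: (11.37+9.34)/2 × 0.5 = 5.1775
  [4→5.5]: (9.34+5.18)/2 × 1.5 = 10.89
  Sum = 103.8275 µg/mL·h
Extrapolated tail: C_last / k_e = 5.18 / 0.393 = 13.181
AUC_0→∞ = 103.8275 + 13.181 = 117.0085 µg/mL·h

AUC = 117 µg/mL·h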